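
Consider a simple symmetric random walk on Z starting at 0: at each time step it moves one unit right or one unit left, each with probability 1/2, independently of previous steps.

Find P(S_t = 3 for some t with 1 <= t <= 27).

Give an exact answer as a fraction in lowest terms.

Answer: 19179317/33554432

Derivation:
Count via complement. Let g(t,s) = #length-t paths at position s with S_1..S_t all ≠ 3.
g(t,s) = g(t-1,s-1) + g(t-1,s+1) for s ≠ 3; g(t,3) = 0.
t=0: g(0,0)=1
t=1: g(1,-1)=1 g(1,1)=1
t=2: g(2,-2)=1 g(2,0)=2 g(2,2)=1
t=3: g(3,-3)=1 g(3,-1)=3 g(3,1)=3
t=4: g(4,-4)=1 g(4,-2)=4 g(4,0)=6 g(4,2)=3
t=5: g(5,-5)=1 g(5,-3)=5 g(5,-1)=10 g(5,1)=9
t=6: g(6,-6)=1 g(6,-4)=6 g(6,-2)=15 g(6,0)=19 g(6,2)=9
t=7: g(7,-7)=1 g(7,-5)=7 g(7,-3)=21 g(7,-1)=34 g(7,1)=28
t=8: g(8,-8)=1 g(8,-6)=8 g(8,-4)=28 g(8,-2)=55 g(8,0)=62 g(8,2)=28
t=9: g(9,-9)=1 g(9,-7)=9 g(9,-5)=36 g(9,-3)=83 g(9,-1)=117 g(9,1)=90
t=10: g(10,-10)=1 g(10,-8)=10 g(10,-6)=45 g(10,-4)=119 g(10,-2)=200 g(10,0)=207 g(10,2)=90
t=11: g(11,-11)=1 g(11,-9)=11 g(11,-7)=55 g(11,-5)=164 g(11,-3)=319 g(11,-1)=407 g(11,1)=297
t=12: g(12,-12)=1 g(12,-10)=12 g(12,-8)=66 g(12,-6)=219 g(12,-4)=483 g(12,-2)=726 g(12,0)=704 g(12,2)=297
t=13: g(13,-13)=1 g(13,-11)=13 g(13,-9)=78 g(13,-7)=285 g(13,-5)=702 g(13,-3)=1209 g(13,-1)=1430 g(13,1)=1001
t=14: g(14,-14)=1 g(14,-12)=14 g(14,-10)=91 g(14,-8)=363 g(14,-6)=987 g(14,-4)=1911 g(14,-2)=2639 g(14,0)=2431 g(14,2)=1001
t=15: g(15,-15)=1 g(15,-13)=15 g(15,-11)=105 g(15,-9)=454 g(15,-7)=1350 g(15,-5)=2898 g(15,-3)=4550 g(15,-1)=5070 g(15,1)=3432
t=16: g(16,-16)=1 g(16,-14)=16 g(16,-12)=120 g(16,-10)=559 g(16,-8)=1804 g(16,-6)=4248 g(16,-4)=7448 g(16,-2)=9620 g(16,0)=8502 g(16,2)=3432
t=17: g(17,-17)=1 g(17,-15)=17 g(17,-13)=136 g(17,-11)=679 g(17,-9)=2363 g(17,-7)=6052 g(17,-5)=11696 g(17,-3)=17068 g(17,-1)=18122 g(17,1)=11934
t=18: g(18,-18)=1 g(18,-16)=18 g(18,-14)=153 g(18,-12)=815 g(18,-10)=3042 g(18,-8)=8415 g(18,-6)=17748 g(18,-4)=28764 g(18,-2)=35190 g(18,0)=30056 g(18,2)=11934
t=19: g(19,-19)=1 g(19,-17)=19 g(19,-15)=171 g(19,-13)=968 g(19,-11)=3857 g(19,-9)=11457 g(19,-7)=26163 g(19,-5)=46512 g(19,-3)=63954 g(19,-1)=65246 g(19,1)=41990
t=20: g(20,-20)=1 g(20,-18)=20 g(20,-16)=190 g(20,-14)=1139 g(20,-12)=4825 g(20,-10)=15314 g(20,-8)=37620 g(20,-6)=72675 g(20,-4)=110466 g(20,-2)=129200 g(20,0)=107236 g(20,2)=41990
t=21: g(21,-21)=1 g(21,-19)=21 g(21,-17)=210 g(21,-15)=1329 g(21,-13)=5964 g(21,-11)=20139 g(21,-9)=52934 g(21,-7)=110295 g(21,-5)=183141 g(21,-3)=239666 g(21,-1)=236436 g(21,1)=149226
t=22: g(22,-22)=1 g(22,-20)=22 g(22,-18)=231 g(22,-16)=1539 g(22,-14)=7293 g(22,-12)=26103 g(22,-10)=73073 g(22,-8)=163229 g(22,-6)=293436 g(22,-4)=422807 g(22,-2)=476102 g(22,0)=385662 g(22,2)=149226
t=23: g(23,-23)=1 g(23,-21)=23 g(23,-19)=253 g(23,-17)=1770 g(23,-15)=8832 g(23,-13)=33396 g(23,-11)=99176 g(23,-9)=236302 g(23,-7)=456665 g(23,-5)=716243 g(23,-3)=898909 g(23,-1)=861764 g(23,1)=534888
t=24: g(24,-24)=1 g(24,-22)=24 g(24,-20)=276 g(24,-18)=2023 g(24,-16)=10602 g(24,-14)=42228 g(24,-12)=132572 g(24,-10)=335478 g(24,-8)=692967 g(24,-6)=1172908 g(24,-4)=1615152 g(24,-2)=1760673 g(24,0)=1396652 g(24,2)=534888
t=25: g(25,-25)=1 g(25,-23)=25 g(25,-21)=300 g(25,-19)=2299 g(25,-17)=12625 g(25,-15)=52830 g(25,-13)=174800 g(25,-11)=468050 g(25,-9)=1028445 g(25,-7)=1865875 g(25,-5)=2788060 g(25,-3)=3375825 g(25,-1)=3157325 g(25,1)=1931540
t=26: g(26,-26)=1 g(26,-24)=26 g(26,-22)=325 g(26,-20)=2599 g(26,-18)=14924 g(26,-16)=65455 g(26,-14)=227630 g(26,-12)=642850 g(26,-10)=1496495 g(26,-8)=2894320 g(26,-6)=4653935 g(26,-4)=6163885 g(26,-2)=6533150 g(26,0)=5088865 g(26,2)=1931540
t=27: g(27,-27)=1 g(27,-25)=27 g(27,-23)=351 g(27,-21)=2924 g(27,-19)=17523 g(27,-17)=80379 g(27,-15)=293085 g(27,-13)=870480 g(27,-11)=2139345 g(27,-9)=4390815 g(27,-7)=7548255 g(27,-5)=10817820 g(27,-3)=12697035 g(27,-1)=11622015 g(27,1)=7020405
Paths never hitting 3: Σ_s g(27,s) = 57500460
Paths hitting 3: 2^27 - 57500460 = 76717268
P = 76717268/134217728 = 19179317/33554432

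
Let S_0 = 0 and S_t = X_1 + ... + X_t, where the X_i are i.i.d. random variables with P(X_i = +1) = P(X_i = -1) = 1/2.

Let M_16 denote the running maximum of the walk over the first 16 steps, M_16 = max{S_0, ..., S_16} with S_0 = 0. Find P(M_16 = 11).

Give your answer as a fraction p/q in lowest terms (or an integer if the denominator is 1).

Let M_16 = max(S_0,...,S_16). Use the reflection principle: for j ≥ 1, #{paths with M_16 ≥ j} = #{S_16 ≥ j} + #{S_16 ≥ j+1}.
By reflection, #{M_16 ≥ 11} = #{S_16 ≥ 11} + #{S_16 ≥ 12} = 137 + 137 = 274.
#{M_16 ≥ 12} = #{S_16 ≥ 12} + #{S_16 ≥ 13} = 137 + 17 = 154.
#{M_16 = 11} = 274 - 154 = 120.
P(M_16 = 11) = 120/65536 = 15/8192

Answer: 15/8192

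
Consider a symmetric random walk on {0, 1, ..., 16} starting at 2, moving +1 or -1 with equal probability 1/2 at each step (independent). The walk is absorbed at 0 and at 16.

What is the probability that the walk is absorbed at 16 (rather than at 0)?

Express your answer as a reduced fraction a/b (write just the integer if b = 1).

Symmetric walk (p = 1/2): the harmonic-function argument gives P(hit 16 before 0 | start at 2) = a/N.
P = 2/16 = 1/8

Answer: 1/8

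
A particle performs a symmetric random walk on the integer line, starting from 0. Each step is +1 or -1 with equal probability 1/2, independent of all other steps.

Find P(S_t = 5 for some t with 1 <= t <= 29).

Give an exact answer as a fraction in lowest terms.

Answer: 194129627/536870912

Derivation:
Count via complement. Let g(t,s) = #length-t paths at position s with S_1..S_t all ≠ 5.
g(t,s) = g(t-1,s-1) + g(t-1,s+1) for s ≠ 5; g(t,5) = 0.
t=0: g(0,0)=1
t=1: g(1,-1)=1 g(1,1)=1
t=2: g(2,-2)=1 g(2,0)=2 g(2,2)=1
t=3: g(3,-3)=1 g(3,-1)=3 g(3,1)=3 g(3,3)=1
t=4: g(4,-4)=1 g(4,-2)=4 g(4,0)=6 g(4,2)=4 g(4,4)=1
t=5: g(5,-5)=1 g(5,-3)=5 g(5,-1)=10 g(5,1)=10 g(5,3)=5
t=6: g(6,-6)=1 g(6,-4)=6 g(6,-2)=15 g(6,0)=20 g(6,2)=15 g(6,4)=5
t=7: g(7,-7)=1 g(7,-5)=7 g(7,-3)=21 g(7,-1)=35 g(7,1)=35 g(7,3)=20
t=8: g(8,-8)=1 g(8,-6)=8 g(8,-4)=28 g(8,-2)=56 g(8,0)=70 g(8,2)=55 g(8,4)=20
t=9: g(9,-9)=1 g(9,-7)=9 g(9,-5)=36 g(9,-3)=84 g(9,-1)=126 g(9,1)=125 g(9,3)=75
t=10: g(10,-10)=1 g(10,-8)=10 g(10,-6)=45 g(10,-4)=120 g(10,-2)=210 g(10,0)=251 g(10,2)=200 g(10,4)=75
t=11: g(11,-11)=1 g(11,-9)=11 g(11,-7)=55 g(11,-5)=165 g(11,-3)=330 g(11,-1)=461 g(11,1)=451 g(11,3)=275
t=12: g(12,-12)=1 g(12,-10)=12 g(12,-8)=66 g(12,-6)=220 g(12,-4)=495 g(12,-2)=791 g(12,0)=912 g(12,2)=726 g(12,4)=275
t=13: g(13,-13)=1 g(13,-11)=13 g(13,-9)=78 g(13,-7)=286 g(13,-5)=715 g(13,-3)=1286 g(13,-1)=1703 g(13,1)=1638 g(13,3)=1001
t=14: g(14,-14)=1 g(14,-12)=14 g(14,-10)=91 g(14,-8)=364 g(14,-6)=1001 g(14,-4)=2001 g(14,-2)=2989 g(14,0)=3341 g(14,2)=2639 g(14,4)=1001
t=15: g(15,-15)=1 g(15,-13)=15 g(15,-11)=105 g(15,-9)=455 g(15,-7)=1365 g(15,-5)=3002 g(15,-3)=4990 g(15,-1)=6330 g(15,1)=5980 g(15,3)=3640
t=16: g(16,-16)=1 g(16,-14)=16 g(16,-12)=120 g(16,-10)=560 g(16,-8)=1820 g(16,-6)=4367 g(16,-4)=7992 g(16,-2)=11320 g(16,0)=12310 g(16,2)=9620 g(16,4)=3640
t=17: g(17,-17)=1 g(17,-15)=17 g(17,-13)=136 g(17,-11)=680 g(17,-9)=2380 g(17,-7)=6187 g(17,-5)=12359 g(17,-3)=19312 g(17,-1)=23630 g(17,1)=21930 g(17,3)=13260
t=18: g(18,-18)=1 g(18,-16)=18 g(18,-14)=153 g(18,-12)=816 g(18,-10)=3060 g(18,-8)=8567 g(18,-6)=18546 g(18,-4)=31671 g(18,-2)=42942 g(18,0)=45560 g(18,2)=35190 g(18,4)=13260
t=19: g(19,-19)=1 g(19,-17)=19 g(19,-15)=171 g(19,-13)=969 g(19,-11)=3876 g(19,-9)=11627 g(19,-7)=27113 g(19,-5)=50217 g(19,-3)=74613 g(19,-1)=88502 g(19,1)=80750 g(19,3)=48450
t=20: g(20,-20)=1 g(20,-18)=20 g(20,-16)=190 g(20,-14)=1140 g(20,-12)=4845 g(20,-10)=15503 g(20,-8)=38740 g(20,-6)=77330 g(20,-4)=124830 g(20,-2)=163115 g(20,0)=169252 g(20,2)=129200 g(20,4)=48450
t=21: g(21,-21)=1 g(21,-19)=21 g(21,-17)=210 g(21,-15)=1330 g(21,-13)=5985 g(21,-11)=20348 g(21,-9)=54243 g(21,-7)=116070 g(21,-5)=202160 g(21,-3)=287945 g(21,-1)=332367 g(21,1)=298452 g(21,3)=177650
t=22: g(22,-22)=1 g(22,-20)=22 g(22,-18)=231 g(22,-16)=1540 g(22,-14)=7315 g(22,-12)=26333 g(22,-10)=74591 g(22,-8)=170313 g(22,-6)=318230 g(22,-4)=490105 g(22,-2)=620312 g(22,0)=630819 g(22,2)=476102 g(22,4)=177650
t=23: g(23,-23)=1 g(23,-21)=23 g(23,-19)=253 g(23,-17)=1771 g(23,-15)=8855 g(23,-13)=33648 g(23,-11)=100924 g(23,-9)=244904 g(23,-7)=488543 g(23,-5)=808335 g(23,-3)=1110417 g(23,-1)=1251131 g(23,1)=1106921 g(23,3)=653752
t=24: g(24,-24)=1 g(24,-22)=24 g(24,-20)=276 g(24,-18)=2024 g(24,-16)=10626 g(24,-14)=42503 g(24,-12)=134572 g(24,-10)=345828 g(24,-8)=733447 g(24,-6)=1296878 g(24,-4)=1918752 g(24,-2)=2361548 g(24,0)=2358052 g(24,2)=1760673 g(24,4)=653752
t=25: g(25,-25)=1 g(25,-23)=25 g(25,-21)=300 g(25,-19)=2300 g(25,-17)=12650 g(25,-15)=53129 g(25,-13)=177075 g(25,-11)=480400 g(25,-9)=1079275 g(25,-7)=2030325 g(25,-5)=3215630 g(25,-3)=4280300 g(25,-1)=4719600 g(25,1)=4118725 g(25,3)=2414425
t=26: g(26,-26)=1 g(26,-24)=26 g(26,-22)=325 g(26,-20)=2600 g(26,-18)=14950 g(26,-16)=65779 g(26,-14)=230204 g(26,-12)=657475 g(26,-10)=1559675 g(26,-8)=3109600 g(26,-6)=5245955 g(26,-4)=7495930 g(26,-2)=8999900 g(26,0)=8838325 g(26,2)=6533150 g(26,4)=2414425
t=27: g(27,-27)=1 g(27,-25)=27 g(27,-23)=351 g(27,-21)=2925 g(27,-19)=17550 g(27,-17)=80729 g(27,-15)=295983 g(27,-13)=887679 g(27,-11)=2217150 g(27,-9)=4669275 g(27,-7)=8355555 g(27,-5)=12741885 g(27,-3)=16495830 g(27,-1)=17838225 g(27,1)=15371475 g(27,3)=8947575
t=28: g(28,-28)=1 g(28,-26)=28 g(28,-24)=378 g(28,-22)=3276 g(28,-20)=20475 g(28,-18)=98279 g(28,-16)=376712 g(28,-14)=1183662 g(28,-12)=3104829 g(28,-10)=6886425 g(28,-8)=13024830 g(28,-6)=21097440 g(28,-4)=29237715 g(28,-2)=34334055 g(28,0)=33209700 g(28,2)=24319050 g(28,4)=8947575
t=29: g(29,-29)=1 g(29,-27)=29 g(29,-25)=406 g(29,-23)=3654 g(29,-21)=23751 g(29,-19)=118754 g(29,-17)=474991 g(29,-15)=1560374 g(29,-13)=4288491 g(29,-11)=9991254 g(29,-9)=19911255 g(29,-7)=34122270 g(29,-5)=50335155 g(29,-3)=63571770 g(29,-1)=67543755 g(29,1)=57528750 g(29,3)=33266625
Paths never hitting 5: Σ_s g(29,s) = 342741285
Paths hitting 5: 2^29 - 342741285 = 194129627
P = 194129627/536870912 = 194129627/536870912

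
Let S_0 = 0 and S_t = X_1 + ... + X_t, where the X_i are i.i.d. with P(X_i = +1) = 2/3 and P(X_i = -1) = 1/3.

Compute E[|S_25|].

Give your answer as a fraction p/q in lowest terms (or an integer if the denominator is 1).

S_25 takes values m ≡ 1 (mod 2) with |m| ≤ 25; P(S_25=m) = C(25,(25+m)/2) · (2/3)^((25+m)/2) · (1/3)^((25-m)/2).
Distribution: P(S=-25)=1/847288609443, P(S=-23)=50/847288609443, P(S=-21)=400/282429536481, P(S=-19)=18400/847288609443, P(S=-17)=202400/847288609443, P(S=-15)=566720/282429536481, P(S=-13)=11334400/847288609443, P(S=-11)=61529600/847288609443, P(S=-9)=30764800/94143178827, P(S=-7)=1046003200/847288609443, P(S=-5)=3347210240/847288609443, P(S=-3)=3042918400/282429536481, P(S=-1)=21300428800/847288609443, P(S=1)=42600857600/847288609443, P(S=3)=24343347200/282429536481, P(S=5)=107110727680/847288609443, P(S=7)=133888409600/847288609443, P(S=9)=15751577600/94143178827, P(S=11)=126012620800/847288609443, P(S=13)=92851404800/847288609443, P(S=15)=18570280960/282429536481, P(S=17)=26528972800/847288609443, P(S=19)=9646899200/847288609443, P(S=21)=838860800/282429536481, P(S=23)=419430400/847288609443, P(S=25)=33554432/847288609443
E[|S_25|] = Σ_m |m|·P(S_25=m) = 2404306276525/282429536481

Answer: 2404306276525/282429536481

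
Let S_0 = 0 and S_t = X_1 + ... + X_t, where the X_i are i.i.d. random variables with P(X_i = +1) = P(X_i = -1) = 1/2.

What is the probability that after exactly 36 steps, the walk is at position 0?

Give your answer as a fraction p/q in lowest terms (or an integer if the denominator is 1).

Answer: 2268783825/17179869184

Derivation:
To return to 0 after 36 steps: need exactly 18 steps of +1 and 18 of -1.
Favorable paths: C(36,18) = 9075135300
Total paths: 2^36 = 68719476736
P = 9075135300/68719476736 = 2268783825/17179869184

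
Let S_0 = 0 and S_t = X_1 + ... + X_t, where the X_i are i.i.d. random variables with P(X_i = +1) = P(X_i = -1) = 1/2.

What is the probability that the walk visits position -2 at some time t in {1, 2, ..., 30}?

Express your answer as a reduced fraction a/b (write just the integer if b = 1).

Count via complement. Let g(t,s) = #length-t paths at position s with S_1..S_t all ≠ -2.
g(t,s) = g(t-1,s-1) + g(t-1,s+1) for s ≠ -2; g(t,-2) = 0.
t=0: g(0,0)=1
t=1: g(1,-1)=1 g(1,1)=1
t=2: g(2,0)=2 g(2,2)=1
t=3: g(3,-1)=2 g(3,1)=3 g(3,3)=1
t=4: g(4,0)=5 g(4,2)=4 g(4,4)=1
t=5: g(5,-1)=5 g(5,1)=9 g(5,3)=5 g(5,5)=1
t=6: g(6,0)=14 g(6,2)=14 g(6,4)=6 g(6,6)=1
t=7: g(7,-1)=14 g(7,1)=28 g(7,3)=20 g(7,5)=7 g(7,7)=1
t=8: g(8,0)=42 g(8,2)=48 g(8,4)=27 g(8,6)=8 g(8,8)=1
t=9: g(9,-1)=42 g(9,1)=90 g(9,3)=75 g(9,5)=35 g(9,7)=9 g(9,9)=1
t=10: g(10,0)=132 g(10,2)=165 g(10,4)=110 g(10,6)=44 g(10,8)=10 g(10,10)=1
t=11: g(11,-1)=132 g(11,1)=297 g(11,3)=275 g(11,5)=154 g(11,7)=54 g(11,9)=11 g(11,11)=1
t=12: g(12,0)=429 g(12,2)=572 g(12,4)=429 g(12,6)=208 g(12,8)=65 g(12,10)=12 g(12,12)=1
t=13: g(13,-1)=429 g(13,1)=1001 g(13,3)=1001 g(13,5)=637 g(13,7)=273 g(13,9)=77 g(13,11)=13 g(13,13)=1
t=14: g(14,0)=1430 g(14,2)=2002 g(14,4)=1638 g(14,6)=910 g(14,8)=350 g(14,10)=90 g(14,12)=14 g(14,14)=1
t=15: g(15,-1)=1430 g(15,1)=3432 g(15,3)=3640 g(15,5)=2548 g(15,7)=1260 g(15,9)=440 g(15,11)=104 g(15,13)=15 g(15,15)=1
t=16: g(16,0)=4862 g(16,2)=7072 g(16,4)=6188 g(16,6)=3808 g(16,8)=1700 g(16,10)=544 g(16,12)=119 g(16,14)=16 g(16,16)=1
t=17: g(17,-1)=4862 g(17,1)=11934 g(17,3)=13260 g(17,5)=9996 g(17,7)=5508 g(17,9)=2244 g(17,11)=663 g(17,13)=135 g(17,15)=17 g(17,17)=1
t=18: g(18,0)=16796 g(18,2)=25194 g(18,4)=23256 g(18,6)=15504 g(18,8)=7752 g(18,10)=2907 g(18,12)=798 g(18,14)=152 g(18,16)=18 g(18,18)=1
t=19: g(19,-1)=16796 g(19,1)=41990 g(19,3)=48450 g(19,5)=38760 g(19,7)=23256 g(19,9)=10659 g(19,11)=3705 g(19,13)=950 g(19,15)=170 g(19,17)=19 g(19,19)=1
t=20: g(20,0)=58786 g(20,2)=90440 g(20,4)=87210 g(20,6)=62016 g(20,8)=33915 g(20,10)=14364 g(20,12)=4655 g(20,14)=1120 g(20,16)=189 g(20,18)=20 g(20,20)=1
t=21: g(21,-1)=58786 g(21,1)=149226 g(21,3)=177650 g(21,5)=149226 g(21,7)=95931 g(21,9)=48279 g(21,11)=19019 g(21,13)=5775 g(21,15)=1309 g(21,17)=209 g(21,19)=21 g(21,21)=1
t=22: g(22,0)=208012 g(22,2)=326876 g(22,4)=326876 g(22,6)=245157 g(22,8)=144210 g(22,10)=67298 g(22,12)=24794 g(22,14)=7084 g(22,16)=1518 g(22,18)=230 g(22,20)=22 g(22,22)=1
t=23: g(23,-1)=208012 g(23,1)=534888 g(23,3)=653752 g(23,5)=572033 g(23,7)=389367 g(23,9)=211508 g(23,11)=92092 g(23,13)=31878 g(23,15)=8602 g(23,17)=1748 g(23,19)=252 g(23,21)=23 g(23,23)=1
t=24: g(24,0)=742900 g(24,2)=1188640 g(24,4)=1225785 g(24,6)=961400 g(24,8)=600875 g(24,10)=303600 g(24,12)=123970 g(24,14)=40480 g(24,16)=10350 g(24,18)=2000 g(24,20)=275 g(24,22)=24 g(24,24)=1
t=25: g(25,-1)=742900 g(25,1)=1931540 g(25,3)=2414425 g(25,5)=2187185 g(25,7)=1562275 g(25,9)=904475 g(25,11)=427570 g(25,13)=164450 g(25,15)=50830 g(25,17)=12350 g(25,19)=2275 g(25,21)=299 g(25,23)=25 g(25,25)=1
t=26: g(26,0)=2674440 g(26,2)=4345965 g(26,4)=4601610 g(26,6)=3749460 g(26,8)=2466750 g(26,10)=1332045 g(26,12)=592020 g(26,14)=215280 g(26,16)=63180 g(26,18)=14625 g(26,20)=2574 g(26,22)=324 g(26,24)=26 g(26,26)=1
t=27: g(27,-1)=2674440 g(27,1)=7020405 g(27,3)=8947575 g(27,5)=8351070 g(27,7)=6216210 g(27,9)=3798795 g(27,11)=1924065 g(27,13)=807300 g(27,15)=278460 g(27,17)=77805 g(27,19)=17199 g(27,21)=2898 g(27,23)=350 g(27,25)=27 g(27,27)=1
t=28: g(28,0)=9694845 g(28,2)=15967980 g(28,4)=17298645 g(28,6)=14567280 g(28,8)=10015005 g(28,10)=5722860 g(28,12)=2731365 g(28,14)=1085760 g(28,16)=356265 g(28,18)=95004 g(28,20)=20097 g(28,22)=3248 g(28,24)=377 g(28,26)=28 g(28,28)=1
t=29: g(29,-1)=9694845 g(29,1)=25662825 g(29,3)=33266625 g(29,5)=31865925 g(29,7)=24582285 g(29,9)=15737865 g(29,11)=8454225 g(29,13)=3817125 g(29,15)=1442025 g(29,17)=451269 g(29,19)=115101 g(29,21)=23345 g(29,23)=3625 g(29,25)=405 g(29,27)=29 g(29,29)=1
t=30: g(30,0)=35357670 g(30,2)=58929450 g(30,4)=65132550 g(30,6)=56448210 g(30,8)=40320150 g(30,10)=24192090 g(30,12)=12271350 g(30,14)=5259150 g(30,16)=1893294 g(30,18)=566370 g(30,20)=138446 g(30,22)=26970 g(30,24)=4030 g(30,26)=434 g(30,28)=30 g(30,30)=1
Paths never hitting -2: Σ_s g(30,s) = 300540195
Paths hitting -2: 2^30 - 300540195 = 773201629
P = 773201629/1073741824 = 773201629/1073741824

Answer: 773201629/1073741824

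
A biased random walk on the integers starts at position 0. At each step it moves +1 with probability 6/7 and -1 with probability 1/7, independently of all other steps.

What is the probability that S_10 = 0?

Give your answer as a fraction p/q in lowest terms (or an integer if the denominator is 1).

Answer: 279936/40353607

Derivation:
To be at 0 after 10 steps: need exactly 5 steps of +1 and 5 of -1.
Number of such sequences: C(10,5) = 252
Each has probability (6/7)^5 · (1/7)^5 = 7776/282475249
P = 252 · 7776/282475249 = 279936/40353607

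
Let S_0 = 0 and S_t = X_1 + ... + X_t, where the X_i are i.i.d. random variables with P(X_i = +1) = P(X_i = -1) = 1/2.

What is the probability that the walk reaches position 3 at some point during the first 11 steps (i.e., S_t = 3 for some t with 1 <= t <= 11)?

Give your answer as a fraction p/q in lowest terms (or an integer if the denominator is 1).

Answer: 397/1024

Derivation:
Count via complement. Let g(t,s) = #length-t paths at position s with S_1..S_t all ≠ 3.
g(t,s) = g(t-1,s-1) + g(t-1,s+1) for s ≠ 3; g(t,3) = 0.
t=0: g(0,0)=1
t=1: g(1,-1)=1 g(1,1)=1
t=2: g(2,-2)=1 g(2,0)=2 g(2,2)=1
t=3: g(3,-3)=1 g(3,-1)=3 g(3,1)=3
t=4: g(4,-4)=1 g(4,-2)=4 g(4,0)=6 g(4,2)=3
t=5: g(5,-5)=1 g(5,-3)=5 g(5,-1)=10 g(5,1)=9
t=6: g(6,-6)=1 g(6,-4)=6 g(6,-2)=15 g(6,0)=19 g(6,2)=9
t=7: g(7,-7)=1 g(7,-5)=7 g(7,-3)=21 g(7,-1)=34 g(7,1)=28
t=8: g(8,-8)=1 g(8,-6)=8 g(8,-4)=28 g(8,-2)=55 g(8,0)=62 g(8,2)=28
t=9: g(9,-9)=1 g(9,-7)=9 g(9,-5)=36 g(9,-3)=83 g(9,-1)=117 g(9,1)=90
t=10: g(10,-10)=1 g(10,-8)=10 g(10,-6)=45 g(10,-4)=119 g(10,-2)=200 g(10,0)=207 g(10,2)=90
t=11: g(11,-11)=1 g(11,-9)=11 g(11,-7)=55 g(11,-5)=164 g(11,-3)=319 g(11,-1)=407 g(11,1)=297
Paths never hitting 3: Σ_s g(11,s) = 1254
Paths hitting 3: 2^11 - 1254 = 794
P = 794/2048 = 397/1024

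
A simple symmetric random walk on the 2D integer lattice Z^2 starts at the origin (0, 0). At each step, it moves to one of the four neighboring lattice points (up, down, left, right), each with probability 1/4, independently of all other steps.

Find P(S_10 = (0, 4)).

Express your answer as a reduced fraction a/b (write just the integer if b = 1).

Answer: 225/16384

Derivation:
Let h be the number of horizontal steps (so 10-h are vertical). To end at (0,4) need (h+0)/2 right-steps and ((10-h)+4)/2 up-steps.
Sum over h with 0 ≤ h ≤ 6, h ≡ 0 (mod 2), 10-h ≡ 0 (mod 2):
h=0: C(10,0)·C(0,0)·C(10,7) = 1·1·120 = 120
h=2: C(10,2)·C(2,1)·C(8,6) = 45·2·28 = 2520
h=4: C(10,4)·C(4,2)·C(6,5) = 210·6·6 = 7560
h=6: C(10,6)·C(6,3)·C(4,4) = 210·20·1 = 4200
Total favorable: 14400
Total paths: 4^10 = 1048576
P = 14400/1048576 = 225/16384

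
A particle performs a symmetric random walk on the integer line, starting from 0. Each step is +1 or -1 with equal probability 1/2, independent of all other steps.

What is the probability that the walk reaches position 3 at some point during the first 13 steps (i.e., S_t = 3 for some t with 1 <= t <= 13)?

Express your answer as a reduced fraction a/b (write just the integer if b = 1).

Answer: 3473/8192

Derivation:
Count via complement. Let g(t,s) = #length-t paths at position s with S_1..S_t all ≠ 3.
g(t,s) = g(t-1,s-1) + g(t-1,s+1) for s ≠ 3; g(t,3) = 0.
t=0: g(0,0)=1
t=1: g(1,-1)=1 g(1,1)=1
t=2: g(2,-2)=1 g(2,0)=2 g(2,2)=1
t=3: g(3,-3)=1 g(3,-1)=3 g(3,1)=3
t=4: g(4,-4)=1 g(4,-2)=4 g(4,0)=6 g(4,2)=3
t=5: g(5,-5)=1 g(5,-3)=5 g(5,-1)=10 g(5,1)=9
t=6: g(6,-6)=1 g(6,-4)=6 g(6,-2)=15 g(6,0)=19 g(6,2)=9
t=7: g(7,-7)=1 g(7,-5)=7 g(7,-3)=21 g(7,-1)=34 g(7,1)=28
t=8: g(8,-8)=1 g(8,-6)=8 g(8,-4)=28 g(8,-2)=55 g(8,0)=62 g(8,2)=28
t=9: g(9,-9)=1 g(9,-7)=9 g(9,-5)=36 g(9,-3)=83 g(9,-1)=117 g(9,1)=90
t=10: g(10,-10)=1 g(10,-8)=10 g(10,-6)=45 g(10,-4)=119 g(10,-2)=200 g(10,0)=207 g(10,2)=90
t=11: g(11,-11)=1 g(11,-9)=11 g(11,-7)=55 g(11,-5)=164 g(11,-3)=319 g(11,-1)=407 g(11,1)=297
t=12: g(12,-12)=1 g(12,-10)=12 g(12,-8)=66 g(12,-6)=219 g(12,-4)=483 g(12,-2)=726 g(12,0)=704 g(12,2)=297
t=13: g(13,-13)=1 g(13,-11)=13 g(13,-9)=78 g(13,-7)=285 g(13,-5)=702 g(13,-3)=1209 g(13,-1)=1430 g(13,1)=1001
Paths never hitting 3: Σ_s g(13,s) = 4719
Paths hitting 3: 2^13 - 4719 = 3473
P = 3473/8192 = 3473/8192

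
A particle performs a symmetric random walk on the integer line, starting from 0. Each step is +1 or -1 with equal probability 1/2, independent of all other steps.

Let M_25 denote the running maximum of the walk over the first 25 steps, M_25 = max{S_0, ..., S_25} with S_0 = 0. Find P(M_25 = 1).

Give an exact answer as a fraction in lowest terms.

Let M_25 = max(S_0,...,S_25). Use the reflection principle: for j ≥ 1, #{paths with M_25 ≥ j} = #{S_25 ≥ j} + #{S_25 ≥ j+1}.
By reflection, #{M_25 ≥ 1} = #{S_25 ≥ 1} + #{S_25 ≥ 2} = 16777216 + 11576916 = 28354132.
#{M_25 ≥ 2} = #{S_25 ≥ 2} + #{S_25 ≥ 3} = 11576916 + 11576916 = 23153832.
#{M_25 = 1} = 28354132 - 23153832 = 5200300.
P(M_25 = 1) = 5200300/33554432 = 1300075/8388608

Answer: 1300075/8388608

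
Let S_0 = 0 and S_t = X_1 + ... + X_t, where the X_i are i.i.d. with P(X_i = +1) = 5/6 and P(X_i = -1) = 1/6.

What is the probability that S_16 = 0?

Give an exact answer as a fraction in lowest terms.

Answer: 279296875/156728328192

Derivation:
To be at 0 after 16 steps: need exactly 8 steps of +1 and 8 of -1.
Number of such sequences: C(16,8) = 12870
Each has probability (5/6)^8 · (1/6)^8 = 390625/2821109907456
P = 12870 · 390625/2821109907456 = 279296875/156728328192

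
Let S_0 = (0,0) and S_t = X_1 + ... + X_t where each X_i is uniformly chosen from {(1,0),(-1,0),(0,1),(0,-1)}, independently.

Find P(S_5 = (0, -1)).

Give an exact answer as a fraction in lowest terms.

Let h be the number of horizontal steps (so 5-h are vertical). To end at (0,-1) need (h+0)/2 right-steps and ((5-h)-1)/2 up-steps.
Sum over h with 0 ≤ h ≤ 4, h ≡ 0 (mod 2), 5-h ≡ 1 (mod 2):
h=0: C(5,0)·C(0,0)·C(5,2) = 1·1·10 = 10
h=2: C(5,2)·C(2,1)·C(3,1) = 10·2·3 = 60
h=4: C(5,4)·C(4,2)·C(1,0) = 5·6·1 = 30
Total favorable: 100
Total paths: 4^5 = 1024
P = 100/1024 = 25/256

Answer: 25/256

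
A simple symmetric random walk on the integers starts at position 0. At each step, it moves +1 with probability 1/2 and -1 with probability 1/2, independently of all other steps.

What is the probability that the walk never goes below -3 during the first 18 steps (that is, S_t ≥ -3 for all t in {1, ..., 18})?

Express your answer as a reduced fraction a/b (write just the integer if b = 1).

Let f(t,s) = #length-t paths at position s with S_1..S_t all ≥ -3.
f(t,s) = f(t-1,s-1) + f(t-1,s+1) for s ≥ -3; f(t,s) = 0 for s < -3.
t=0: f(0,0)=1
t=1: f(1,-1)=1 f(1,1)=1
t=2: f(2,-2)=1 f(2,0)=2 f(2,2)=1
t=3: f(3,-3)=1 f(3,-1)=3 f(3,1)=3 f(3,3)=1
t=4: f(4,-2)=4 f(4,0)=6 f(4,2)=4 f(4,4)=1
t=5: f(5,-3)=4 f(5,-1)=10 f(5,1)=10 f(5,3)=5 f(5,5)=1
t=6: f(6,-2)=14 f(6,0)=20 f(6,2)=15 f(6,4)=6 f(6,6)=1
t=7: f(7,-3)=14 f(7,-1)=34 f(7,1)=35 f(7,3)=21 f(7,5)=7 f(7,7)=1
t=8: f(8,-2)=48 f(8,0)=69 f(8,2)=56 f(8,4)=28 f(8,6)=8 f(8,8)=1
t=9: f(9,-3)=48 f(9,-1)=117 f(9,1)=125 f(9,3)=84 f(9,5)=36 f(9,7)=9 f(9,9)=1
t=10: f(10,-2)=165 f(10,0)=242 f(10,2)=209 f(10,4)=120 f(10,6)=45 f(10,8)=10 f(10,10)=1
t=11: f(11,-3)=165 f(11,-1)=407 f(11,1)=451 f(11,3)=329 f(11,5)=165 f(11,7)=55 f(11,9)=11 f(11,11)=1
t=12: f(12,-2)=572 f(12,0)=858 f(12,2)=780 f(12,4)=494 f(12,6)=220 f(12,8)=66 f(12,10)=12 f(12,12)=1
t=13: f(13,-3)=572 f(13,-1)=1430 f(13,1)=1638 f(13,3)=1274 f(13,5)=714 f(13,7)=286 f(13,9)=78 f(13,11)=13 f(13,13)=1
t=14: f(14,-2)=2002 f(14,0)=3068 f(14,2)=2912 f(14,4)=1988 f(14,6)=1000 f(14,8)=364 f(14,10)=91 f(14,12)=14 f(14,14)=1
t=15: f(15,-3)=2002 f(15,-1)=5070 f(15,1)=5980 f(15,3)=4900 f(15,5)=2988 f(15,7)=1364 f(15,9)=455 f(15,11)=105 f(15,13)=15 f(15,15)=1
t=16: f(16,-2)=7072 f(16,0)=11050 f(16,2)=10880 f(16,4)=7888 f(16,6)=4352 f(16,8)=1819 f(16,10)=560 f(16,12)=120 f(16,14)=16 f(16,16)=1
t=17: f(17,-3)=7072 f(17,-1)=18122 f(17,1)=21930 f(17,3)=18768 f(17,5)=12240 f(17,7)=6171 f(17,9)=2379 f(17,11)=680 f(17,13)=136 f(17,15)=17 f(17,17)=1
t=18: f(18,-2)=25194 f(18,0)=40052 f(18,2)=40698 f(18,4)=31008 f(18,6)=18411 f(18,8)=8550 f(18,10)=3059 f(18,12)=816 f(18,14)=153 f(18,16)=18 f(18,18)=1
Σ_s f(18,s) = 167960
P = 167960/262144 = 20995/32768

Answer: 20995/32768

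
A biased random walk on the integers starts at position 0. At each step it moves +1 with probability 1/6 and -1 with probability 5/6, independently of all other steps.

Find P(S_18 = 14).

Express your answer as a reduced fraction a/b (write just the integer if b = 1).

Answer: 425/11284439629824

Derivation:
To reach position 14 after 18 steps: need 16 steps of +1 and 2 steps of -1.
Number of such sequences: C(18,16) = 153
Each has probability (1/6)^16 · (5/6)^2 = 25/101559956668416
P = 153 · 25/101559956668416 = 425/11284439629824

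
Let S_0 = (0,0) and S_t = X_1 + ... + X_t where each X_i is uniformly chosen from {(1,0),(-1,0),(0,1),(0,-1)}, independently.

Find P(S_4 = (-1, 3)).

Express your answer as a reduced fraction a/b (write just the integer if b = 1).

Answer: 1/64

Derivation:
Let h be the number of horizontal steps (so 4-h are vertical). To end at (-1,3) need (h-1)/2 right-steps and ((4-h)+3)/2 up-steps.
Sum over h with 1 ≤ h ≤ 1, h ≡ 1 (mod 2), 4-h ≡ 1 (mod 2):
h=1: C(4,1)·C(1,0)·C(3,3) = 4·1·1 = 4
Total favorable: 4
Total paths: 4^4 = 256
P = 4/256 = 1/64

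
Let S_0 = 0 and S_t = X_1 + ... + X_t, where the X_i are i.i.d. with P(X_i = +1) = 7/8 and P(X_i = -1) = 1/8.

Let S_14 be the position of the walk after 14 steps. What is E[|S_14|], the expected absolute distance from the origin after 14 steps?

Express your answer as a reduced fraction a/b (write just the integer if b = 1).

Answer: 2886325104831/274877906944

Derivation:
S_14 takes values m ≡ 0 (mod 2) with |m| ≤ 14; P(S_14=m) = C(14,(14+m)/2) · (7/8)^((14+m)/2) · (1/8)^((14-m)/2).
Distribution: P(S=-14)=1/4398046511104, P(S=-12)=49/2199023255552, P(S=-10)=4459/4398046511104, P(S=-8)=31213/1099511627776, P(S=-6)=2403401/4398046511104, P(S=-4)=16823807/2199023255552, P(S=-2)=353299947/4398046511104, P(S=0)=353299947/549755813888, P(S=2)=17311697403/4398046511104, P(S=4)=40393960607/2199023255552, P(S=6)=282757724249/4398046511104, P(S=8)=179936733613/1099511627776, P(S=10)=1259557135291/4398046511104, P(S=12)=678223072849/2199023255552, P(S=14)=678223072849/4398046511104
E[|S_14|] = Σ_m |m|·P(S_14=m) = 2886325104831/274877906944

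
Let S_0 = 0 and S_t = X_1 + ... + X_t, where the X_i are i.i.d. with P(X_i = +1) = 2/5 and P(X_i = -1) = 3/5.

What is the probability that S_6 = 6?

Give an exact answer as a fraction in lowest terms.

To reach position 6 after 6 steps: need 6 steps of +1 and 0 steps of -1.
Number of such sequences: C(6,6) = 1
Each has probability (2/5)^6 · (3/5)^0 = 64/15625
P = 1 · 64/15625 = 64/15625

Answer: 64/15625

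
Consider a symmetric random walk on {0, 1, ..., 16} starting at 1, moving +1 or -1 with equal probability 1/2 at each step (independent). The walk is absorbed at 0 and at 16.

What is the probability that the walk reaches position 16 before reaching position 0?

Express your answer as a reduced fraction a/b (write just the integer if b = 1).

Symmetric walk (p = 1/2): the harmonic-function argument gives P(hit 16 before 0 | start at 1) = a/N.
P = 1/16 = 1/16

Answer: 1/16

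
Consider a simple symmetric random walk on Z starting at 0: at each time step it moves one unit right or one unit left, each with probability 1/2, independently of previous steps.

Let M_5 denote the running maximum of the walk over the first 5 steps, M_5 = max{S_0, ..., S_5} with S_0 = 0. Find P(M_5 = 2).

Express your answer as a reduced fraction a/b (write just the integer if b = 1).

Let M_5 = max(S_0,...,S_5). Use the reflection principle: for j ≥ 1, #{paths with M_5 ≥ j} = #{S_5 ≥ j} + #{S_5 ≥ j+1}.
By reflection, #{M_5 ≥ 2} = #{S_5 ≥ 2} + #{S_5 ≥ 3} = 6 + 6 = 12.
#{M_5 ≥ 3} = #{S_5 ≥ 3} + #{S_5 ≥ 4} = 6 + 1 = 7.
#{M_5 = 2} = 12 - 7 = 5.
P(M_5 = 2) = 5/32 = 5/32

Answer: 5/32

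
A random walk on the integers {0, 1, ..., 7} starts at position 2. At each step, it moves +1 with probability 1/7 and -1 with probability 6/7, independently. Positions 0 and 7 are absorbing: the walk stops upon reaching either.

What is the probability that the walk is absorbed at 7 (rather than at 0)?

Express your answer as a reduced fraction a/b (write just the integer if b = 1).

Answer: 7/55987

Derivation:
Biased walk: p = 1/7, q = 6/7, r = q/p = 6
Gambler's ruin: P(hit 7 before 0 | start at 2) = (1 - r^a)/(1 - r^N)
r^2 = 36; r^7 = 279936
P = (1 - 36) / (1 - 279936) = -35 / -279935 = 7/55987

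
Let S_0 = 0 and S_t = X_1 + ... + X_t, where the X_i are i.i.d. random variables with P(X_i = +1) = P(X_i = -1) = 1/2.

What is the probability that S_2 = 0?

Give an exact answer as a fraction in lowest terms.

Answer: 1/2

Derivation:
To return to 0 after 2 steps: need exactly 1 step of +1 and 1 of -1.
Favorable paths: C(2,1) = 2
Total paths: 2^2 = 4
P = 2/4 = 1/2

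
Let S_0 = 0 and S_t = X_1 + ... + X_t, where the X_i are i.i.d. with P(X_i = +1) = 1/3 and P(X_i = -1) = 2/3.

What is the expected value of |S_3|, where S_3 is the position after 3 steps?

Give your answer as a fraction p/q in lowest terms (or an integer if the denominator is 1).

Answer: 5/3

Derivation:
S_3 takes values m ≡ 1 (mod 2) with |m| ≤ 3; P(S_3=m) = C(3,(3+m)/2) · (1/3)^((3+m)/2) · (2/3)^((3-m)/2).
Distribution: P(S=-3)=8/27, P(S=-1)=4/9, P(S=1)=2/9, P(S=3)=1/27
E[|S_3|] = Σ_m |m|·P(S_3=m) = 5/3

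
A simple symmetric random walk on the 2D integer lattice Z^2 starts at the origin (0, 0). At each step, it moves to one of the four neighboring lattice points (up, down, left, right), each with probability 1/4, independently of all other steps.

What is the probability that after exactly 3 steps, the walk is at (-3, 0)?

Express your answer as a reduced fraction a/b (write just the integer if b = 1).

Let h be the number of horizontal steps (so 3-h are vertical). To end at (-3,0) need (h-3)/2 right-steps and ((3-h)+0)/2 up-steps.
Sum over h with 3 ≤ h ≤ 3, h ≡ 1 (mod 2), 3-h ≡ 0 (mod 2):
h=3: C(3,3)·C(3,0)·C(0,0) = 1·1·1 = 1
Total favorable: 1
Total paths: 4^3 = 64
P = 1/64 = 1/64

Answer: 1/64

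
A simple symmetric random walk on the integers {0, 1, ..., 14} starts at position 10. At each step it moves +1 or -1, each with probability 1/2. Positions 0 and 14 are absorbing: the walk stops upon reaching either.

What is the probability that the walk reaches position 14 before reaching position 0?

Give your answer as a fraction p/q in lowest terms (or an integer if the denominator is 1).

Symmetric walk (p = 1/2): the harmonic-function argument gives P(hit 14 before 0 | start at 10) = a/N.
P = 10/14 = 5/7

Answer: 5/7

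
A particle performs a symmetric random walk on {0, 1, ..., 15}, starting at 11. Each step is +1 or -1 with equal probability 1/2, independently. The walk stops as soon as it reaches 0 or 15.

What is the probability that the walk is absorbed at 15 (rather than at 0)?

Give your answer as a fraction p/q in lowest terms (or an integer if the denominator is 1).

Symmetric walk (p = 1/2): the harmonic-function argument gives P(hit 15 before 0 | start at 11) = a/N.
P = 11/15 = 11/15

Answer: 11/15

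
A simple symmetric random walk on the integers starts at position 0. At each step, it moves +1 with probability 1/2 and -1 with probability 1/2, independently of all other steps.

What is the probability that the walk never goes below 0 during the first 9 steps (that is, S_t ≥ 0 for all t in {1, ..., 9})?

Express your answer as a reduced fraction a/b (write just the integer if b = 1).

Let f(t,s) = #length-t paths at position s with S_1..S_t all ≥ 0.
f(t,s) = f(t-1,s-1) + f(t-1,s+1) for s ≥ 0; f(t,s) = 0 for s < 0.
t=0: f(0,0)=1
t=1: f(1,1)=1
t=2: f(2,0)=1 f(2,2)=1
t=3: f(3,1)=2 f(3,3)=1
t=4: f(4,0)=2 f(4,2)=3 f(4,4)=1
t=5: f(5,1)=5 f(5,3)=4 f(5,5)=1
t=6: f(6,0)=5 f(6,2)=9 f(6,4)=5 f(6,6)=1
t=7: f(7,1)=14 f(7,3)=14 f(7,5)=6 f(7,7)=1
t=8: f(8,0)=14 f(8,2)=28 f(8,4)=20 f(8,6)=7 f(8,8)=1
t=9: f(9,1)=42 f(9,3)=48 f(9,5)=27 f(9,7)=8 f(9,9)=1
Σ_s f(9,s) = 126
P = 126/512 = 63/256

Answer: 63/256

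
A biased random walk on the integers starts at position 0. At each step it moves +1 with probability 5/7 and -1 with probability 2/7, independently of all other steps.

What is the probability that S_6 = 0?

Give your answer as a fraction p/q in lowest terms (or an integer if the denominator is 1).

Answer: 20000/117649

Derivation:
To be at 0 after 6 steps: need exactly 3 steps of +1 and 3 of -1.
Number of such sequences: C(6,3) = 20
Each has probability (5/7)^3 · (2/7)^3 = 1000/117649
P = 20 · 1000/117649 = 20000/117649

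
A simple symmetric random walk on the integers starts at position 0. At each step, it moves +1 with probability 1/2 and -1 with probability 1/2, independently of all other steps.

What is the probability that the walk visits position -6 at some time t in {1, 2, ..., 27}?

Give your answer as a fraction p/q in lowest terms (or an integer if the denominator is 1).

Answer: 16628809/67108864

Derivation:
Count via complement. Let g(t,s) = #length-t paths at position s with S_1..S_t all ≠ -6.
g(t,s) = g(t-1,s-1) + g(t-1,s+1) for s ≠ -6; g(t,-6) = 0.
t=0: g(0,0)=1
t=1: g(1,-1)=1 g(1,1)=1
t=2: g(2,-2)=1 g(2,0)=2 g(2,2)=1
t=3: g(3,-3)=1 g(3,-1)=3 g(3,1)=3 g(3,3)=1
t=4: g(4,-4)=1 g(4,-2)=4 g(4,0)=6 g(4,2)=4 g(4,4)=1
t=5: g(5,-5)=1 g(5,-3)=5 g(5,-1)=10 g(5,1)=10 g(5,3)=5 g(5,5)=1
t=6: g(6,-4)=6 g(6,-2)=15 g(6,0)=20 g(6,2)=15 g(6,4)=6 g(6,6)=1
t=7: g(7,-5)=6 g(7,-3)=21 g(7,-1)=35 g(7,1)=35 g(7,3)=21 g(7,5)=7 g(7,7)=1
t=8: g(8,-4)=27 g(8,-2)=56 g(8,0)=70 g(8,2)=56 g(8,4)=28 g(8,6)=8 g(8,8)=1
t=9: g(9,-5)=27 g(9,-3)=83 g(9,-1)=126 g(9,1)=126 g(9,3)=84 g(9,5)=36 g(9,7)=9 g(9,9)=1
t=10: g(10,-4)=110 g(10,-2)=209 g(10,0)=252 g(10,2)=210 g(10,4)=120 g(10,6)=45 g(10,8)=10 g(10,10)=1
t=11: g(11,-5)=110 g(11,-3)=319 g(11,-1)=461 g(11,1)=462 g(11,3)=330 g(11,5)=165 g(11,7)=55 g(11,9)=11 g(11,11)=1
t=12: g(12,-4)=429 g(12,-2)=780 g(12,0)=923 g(12,2)=792 g(12,4)=495 g(12,6)=220 g(12,8)=66 g(12,10)=12 g(12,12)=1
t=13: g(13,-5)=429 g(13,-3)=1209 g(13,-1)=1703 g(13,1)=1715 g(13,3)=1287 g(13,5)=715 g(13,7)=286 g(13,9)=78 g(13,11)=13 g(13,13)=1
t=14: g(14,-4)=1638 g(14,-2)=2912 g(14,0)=3418 g(14,2)=3002 g(14,4)=2002 g(14,6)=1001 g(14,8)=364 g(14,10)=91 g(14,12)=14 g(14,14)=1
t=15: g(15,-5)=1638 g(15,-3)=4550 g(15,-1)=6330 g(15,1)=6420 g(15,3)=5004 g(15,5)=3003 g(15,7)=1365 g(15,9)=455 g(15,11)=105 g(15,13)=15 g(15,15)=1
t=16: g(16,-4)=6188 g(16,-2)=10880 g(16,0)=12750 g(16,2)=11424 g(16,4)=8007 g(16,6)=4368 g(16,8)=1820 g(16,10)=560 g(16,12)=120 g(16,14)=16 g(16,16)=1
t=17: g(17,-5)=6188 g(17,-3)=17068 g(17,-1)=23630 g(17,1)=24174 g(17,3)=19431 g(17,5)=12375 g(17,7)=6188 g(17,9)=2380 g(17,11)=680 g(17,13)=136 g(17,15)=17 g(17,17)=1
t=18: g(18,-4)=23256 g(18,-2)=40698 g(18,0)=47804 g(18,2)=43605 g(18,4)=31806 g(18,6)=18563 g(18,8)=8568 g(18,10)=3060 g(18,12)=816 g(18,14)=153 g(18,16)=18 g(18,18)=1
t=19: g(19,-5)=23256 g(19,-3)=63954 g(19,-1)=88502 g(19,1)=91409 g(19,3)=75411 g(19,5)=50369 g(19,7)=27131 g(19,9)=11628 g(19,11)=3876 g(19,13)=969 g(19,15)=171 g(19,17)=19 g(19,19)=1
t=20: g(20,-4)=87210 g(20,-2)=152456 g(20,0)=179911 g(20,2)=166820 g(20,4)=125780 g(20,6)=77500 g(20,8)=38759 g(20,10)=15504 g(20,12)=4845 g(20,14)=1140 g(20,16)=190 g(20,18)=20 g(20,20)=1
t=21: g(21,-5)=87210 g(21,-3)=239666 g(21,-1)=332367 g(21,1)=346731 g(21,3)=292600 g(21,5)=203280 g(21,7)=116259 g(21,9)=54263 g(21,11)=20349 g(21,13)=5985 g(21,15)=1330 g(21,17)=210 g(21,19)=21 g(21,21)=1
t=22: g(22,-4)=326876 g(22,-2)=572033 g(22,0)=679098 g(22,2)=639331 g(22,4)=495880 g(22,6)=319539 g(22,8)=170522 g(22,10)=74612 g(22,12)=26334 g(22,14)=7315 g(22,16)=1540 g(22,18)=231 g(22,20)=22 g(22,22)=1
t=23: g(23,-5)=326876 g(23,-3)=898909 g(23,-1)=1251131 g(23,1)=1318429 g(23,3)=1135211 g(23,5)=815419 g(23,7)=490061 g(23,9)=245134 g(23,11)=100946 g(23,13)=33649 g(23,15)=8855 g(23,17)=1771 g(23,19)=253 g(23,21)=23 g(23,23)=1
t=24: g(24,-4)=1225785 g(24,-2)=2150040 g(24,0)=2569560 g(24,2)=2453640 g(24,4)=1950630 g(24,6)=1305480 g(24,8)=735195 g(24,10)=346080 g(24,12)=134595 g(24,14)=42504 g(24,16)=10626 g(24,18)=2024 g(24,20)=276 g(24,22)=24 g(24,24)=1
t=25: g(25,-5)=1225785 g(25,-3)=3375825 g(25,-1)=4719600 g(25,1)=5023200 g(25,3)=4404270 g(25,5)=3256110 g(25,7)=2040675 g(25,9)=1081275 g(25,11)=480675 g(25,13)=177099 g(25,15)=53130 g(25,17)=12650 g(25,19)=2300 g(25,21)=300 g(25,23)=25 g(25,25)=1
t=26: g(26,-4)=4601610 g(26,-2)=8095425 g(26,0)=9742800 g(26,2)=9427470 g(26,4)=7660380 g(26,6)=5296785 g(26,8)=3121950 g(26,10)=1561950 g(26,12)=657774 g(26,14)=230229 g(26,16)=65780 g(26,18)=14950 g(26,20)=2600 g(26,22)=325 g(26,24)=26 g(26,26)=1
t=27: g(27,-5)=4601610 g(27,-3)=12697035 g(27,-1)=17838225 g(27,1)=19170270 g(27,3)=17087850 g(27,5)=12957165 g(27,7)=8418735 g(27,9)=4683900 g(27,11)=2219724 g(27,13)=888003 g(27,15)=296009 g(27,17)=80730 g(27,19)=17550 g(27,21)=2925 g(27,23)=351 g(27,25)=27 g(27,27)=1
Paths never hitting -6: Σ_s g(27,s) = 100960110
Paths hitting -6: 2^27 - 100960110 = 33257618
P = 33257618/134217728 = 16628809/67108864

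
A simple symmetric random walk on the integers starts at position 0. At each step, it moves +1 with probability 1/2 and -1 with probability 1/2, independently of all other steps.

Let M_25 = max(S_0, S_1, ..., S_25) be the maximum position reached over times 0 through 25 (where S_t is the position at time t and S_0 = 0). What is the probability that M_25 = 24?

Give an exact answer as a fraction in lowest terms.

Let M_25 = max(S_0,...,S_25). Use the reflection principle: for j ≥ 1, #{paths with M_25 ≥ j} = #{S_25 ≥ j} + #{S_25 ≥ j+1}.
By reflection, #{M_25 ≥ 24} = #{S_25 ≥ 24} + #{S_25 ≥ 25} = 1 + 1 = 2.
#{M_25 ≥ 25} = #{S_25 ≥ 25} + #{S_25 ≥ 26} = 1 + 0 = 1.
#{M_25 = 24} = 2 - 1 = 1.
P(M_25 = 24) = 1/33554432 = 1/33554432

Answer: 1/33554432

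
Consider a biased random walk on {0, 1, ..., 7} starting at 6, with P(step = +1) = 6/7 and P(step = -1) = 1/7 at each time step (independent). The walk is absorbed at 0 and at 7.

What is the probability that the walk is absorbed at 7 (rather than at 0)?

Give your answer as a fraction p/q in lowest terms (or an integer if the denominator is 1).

Answer: 55986/55987

Derivation:
Biased walk: p = 6/7, q = 1/7, r = q/p = 1/6
Gambler's ruin: P(hit 7 before 0 | start at 6) = (1 - r^a)/(1 - r^N)
r^6 = 1/46656; r^7 = 1/279936
P = (1 - 1/46656) / (1 - 1/279936) = 46655/46656 / 279935/279936 = 55986/55987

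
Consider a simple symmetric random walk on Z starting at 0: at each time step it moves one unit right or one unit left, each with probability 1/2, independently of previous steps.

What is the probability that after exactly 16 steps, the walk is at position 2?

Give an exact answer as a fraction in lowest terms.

To reach position 2 after 16 steps: need 9 steps of +1 and 7 of -1.
Favorable paths: C(16,9) = 11440
Total paths: 2^16 = 65536
P = 11440/65536 = 715/4096

Answer: 715/4096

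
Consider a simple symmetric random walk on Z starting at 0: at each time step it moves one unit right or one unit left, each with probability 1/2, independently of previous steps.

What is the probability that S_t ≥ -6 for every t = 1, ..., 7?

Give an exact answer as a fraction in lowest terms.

Let f(t,s) = #length-t paths at position s with S_1..S_t all ≥ -6.
f(t,s) = f(t-1,s-1) + f(t-1,s+1) for s ≥ -6; f(t,s) = 0 for s < -6.
t=0: f(0,0)=1
t=1: f(1,-1)=1 f(1,1)=1
t=2: f(2,-2)=1 f(2,0)=2 f(2,2)=1
t=3: f(3,-3)=1 f(3,-1)=3 f(3,1)=3 f(3,3)=1
t=4: f(4,-4)=1 f(4,-2)=4 f(4,0)=6 f(4,2)=4 f(4,4)=1
t=5: f(5,-5)=1 f(5,-3)=5 f(5,-1)=10 f(5,1)=10 f(5,3)=5 f(5,5)=1
t=6: f(6,-6)=1 f(6,-4)=6 f(6,-2)=15 f(6,0)=20 f(6,2)=15 f(6,4)=6 f(6,6)=1
t=7: f(7,-5)=7 f(7,-3)=21 f(7,-1)=35 f(7,1)=35 f(7,3)=21 f(7,5)=7 f(7,7)=1
Σ_s f(7,s) = 127
P = 127/128 = 127/128

Answer: 127/128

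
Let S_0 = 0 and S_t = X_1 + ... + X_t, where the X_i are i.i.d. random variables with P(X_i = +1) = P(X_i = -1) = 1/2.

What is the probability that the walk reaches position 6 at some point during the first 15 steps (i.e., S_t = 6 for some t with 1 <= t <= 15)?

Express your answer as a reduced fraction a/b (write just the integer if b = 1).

Count via complement. Let g(t,s) = #length-t paths at position s with S_1..S_t all ≠ 6.
g(t,s) = g(t-1,s-1) + g(t-1,s+1) for s ≠ 6; g(t,6) = 0.
t=0: g(0,0)=1
t=1: g(1,-1)=1 g(1,1)=1
t=2: g(2,-2)=1 g(2,0)=2 g(2,2)=1
t=3: g(3,-3)=1 g(3,-1)=3 g(3,1)=3 g(3,3)=1
t=4: g(4,-4)=1 g(4,-2)=4 g(4,0)=6 g(4,2)=4 g(4,4)=1
t=5: g(5,-5)=1 g(5,-3)=5 g(5,-1)=10 g(5,1)=10 g(5,3)=5 g(5,5)=1
t=6: g(6,-6)=1 g(6,-4)=6 g(6,-2)=15 g(6,0)=20 g(6,2)=15 g(6,4)=6
t=7: g(7,-7)=1 g(7,-5)=7 g(7,-3)=21 g(7,-1)=35 g(7,1)=35 g(7,3)=21 g(7,5)=6
t=8: g(8,-8)=1 g(8,-6)=8 g(8,-4)=28 g(8,-2)=56 g(8,0)=70 g(8,2)=56 g(8,4)=27
t=9: g(9,-9)=1 g(9,-7)=9 g(9,-5)=36 g(9,-3)=84 g(9,-1)=126 g(9,1)=126 g(9,3)=83 g(9,5)=27
t=10: g(10,-10)=1 g(10,-8)=10 g(10,-6)=45 g(10,-4)=120 g(10,-2)=210 g(10,0)=252 g(10,2)=209 g(10,4)=110
t=11: g(11,-11)=1 g(11,-9)=11 g(11,-7)=55 g(11,-5)=165 g(11,-3)=330 g(11,-1)=462 g(11,1)=461 g(11,3)=319 g(11,5)=110
t=12: g(12,-12)=1 g(12,-10)=12 g(12,-8)=66 g(12,-6)=220 g(12,-4)=495 g(12,-2)=792 g(12,0)=923 g(12,2)=780 g(12,4)=429
t=13: g(13,-13)=1 g(13,-11)=13 g(13,-9)=78 g(13,-7)=286 g(13,-5)=715 g(13,-3)=1287 g(13,-1)=1715 g(13,1)=1703 g(13,3)=1209 g(13,5)=429
t=14: g(14,-14)=1 g(14,-12)=14 g(14,-10)=91 g(14,-8)=364 g(14,-6)=1001 g(14,-4)=2002 g(14,-2)=3002 g(14,0)=3418 g(14,2)=2912 g(14,4)=1638
t=15: g(15,-15)=1 g(15,-13)=15 g(15,-11)=105 g(15,-9)=455 g(15,-7)=1365 g(15,-5)=3003 g(15,-3)=5004 g(15,-1)=6420 g(15,1)=6330 g(15,3)=4550 g(15,5)=1638
Paths never hitting 6: Σ_s g(15,s) = 28886
Paths hitting 6: 2^15 - 28886 = 3882
P = 3882/32768 = 1941/16384

Answer: 1941/16384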